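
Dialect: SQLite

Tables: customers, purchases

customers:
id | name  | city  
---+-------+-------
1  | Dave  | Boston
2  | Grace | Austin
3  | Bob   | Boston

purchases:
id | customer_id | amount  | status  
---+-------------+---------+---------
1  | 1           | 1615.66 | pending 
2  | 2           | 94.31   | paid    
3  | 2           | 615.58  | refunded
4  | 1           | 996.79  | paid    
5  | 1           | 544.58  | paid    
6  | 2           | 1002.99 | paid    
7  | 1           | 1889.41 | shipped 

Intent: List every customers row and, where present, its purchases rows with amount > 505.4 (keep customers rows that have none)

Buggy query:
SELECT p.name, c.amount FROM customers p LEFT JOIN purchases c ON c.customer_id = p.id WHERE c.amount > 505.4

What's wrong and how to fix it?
Bug: Filtering c.amount in WHERE discards the NULL rows produced by LEFT JOIN, turning it into an inner join

Fix: Put 'c.amount > 505.4' in the JOIN's ON clause instead of WHERE

Corrected query:
SELECT p.name, c.amount FROM customers p LEFT JOIN purchases c ON c.customer_id = p.id AND c.amount > 505.4

Result:
name  | amount 
------+--------
Dave  | 544.58 
Dave  | 996.79 
Dave  | 1615.66
Dave  | 1889.41
Grace | 615.58 
Grace | 1002.99
Bob   | NULL   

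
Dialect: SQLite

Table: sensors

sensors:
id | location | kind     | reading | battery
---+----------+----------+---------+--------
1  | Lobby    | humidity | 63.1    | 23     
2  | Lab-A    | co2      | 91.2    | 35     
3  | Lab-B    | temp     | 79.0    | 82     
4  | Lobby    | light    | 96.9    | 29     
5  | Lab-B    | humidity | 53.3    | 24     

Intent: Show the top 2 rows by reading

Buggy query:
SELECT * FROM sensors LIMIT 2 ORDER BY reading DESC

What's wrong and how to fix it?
Bug: ORDER BY cannot follow LIMIT; LIMIT is the final clause

Fix: Sort with ORDER BY, then apply LIMIT

Corrected query:
SELECT * FROM sensors ORDER BY reading DESC LIMIT 2

Result:
id | location | kind  | reading | battery
---+----------+-------+---------+--------
4  | Lobby    | light | 96.9    | 29     
2  | Lab-A    | co2   | 91.2    | 35     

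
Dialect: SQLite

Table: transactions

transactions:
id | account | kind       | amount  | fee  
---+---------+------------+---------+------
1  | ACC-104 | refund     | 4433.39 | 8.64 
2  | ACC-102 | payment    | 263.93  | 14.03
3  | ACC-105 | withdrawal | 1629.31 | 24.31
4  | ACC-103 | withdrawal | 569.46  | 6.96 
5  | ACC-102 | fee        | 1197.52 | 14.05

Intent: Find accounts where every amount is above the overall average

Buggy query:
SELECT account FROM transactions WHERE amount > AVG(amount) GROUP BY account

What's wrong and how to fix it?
Bug: AVG() is an aggregate; it can't sit directly in WHERE

Fix: Use a subquery for AVG and a HAVING MIN(...) filter so the condition holds for every row in the group

Corrected query:
SELECT account FROM transactions GROUP BY account HAVING MIN(amount) > (SELECT AVG(amount) FROM transactions)

Result:
account
-------
ACC-104
ACC-105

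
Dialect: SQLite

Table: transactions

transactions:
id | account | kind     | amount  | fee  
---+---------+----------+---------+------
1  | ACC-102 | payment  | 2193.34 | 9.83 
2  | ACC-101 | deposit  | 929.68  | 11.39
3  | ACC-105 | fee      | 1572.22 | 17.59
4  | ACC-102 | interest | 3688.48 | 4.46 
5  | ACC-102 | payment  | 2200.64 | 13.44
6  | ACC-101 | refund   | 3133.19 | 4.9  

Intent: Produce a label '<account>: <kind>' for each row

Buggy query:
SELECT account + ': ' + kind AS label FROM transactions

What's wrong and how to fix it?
Bug: '+' is numeric addition; on text columns SQLite converts them to 0 instead of concatenating

Fix: Replace + with || to concatenate text

Corrected query:
SELECT account || ': ' || kind AS label FROM transactions

Result:
label            
-----------------
ACC-102: payment 
ACC-101: deposit 
ACC-105: fee     
ACC-102: interest
ACC-102: payment 
ACC-101: refund  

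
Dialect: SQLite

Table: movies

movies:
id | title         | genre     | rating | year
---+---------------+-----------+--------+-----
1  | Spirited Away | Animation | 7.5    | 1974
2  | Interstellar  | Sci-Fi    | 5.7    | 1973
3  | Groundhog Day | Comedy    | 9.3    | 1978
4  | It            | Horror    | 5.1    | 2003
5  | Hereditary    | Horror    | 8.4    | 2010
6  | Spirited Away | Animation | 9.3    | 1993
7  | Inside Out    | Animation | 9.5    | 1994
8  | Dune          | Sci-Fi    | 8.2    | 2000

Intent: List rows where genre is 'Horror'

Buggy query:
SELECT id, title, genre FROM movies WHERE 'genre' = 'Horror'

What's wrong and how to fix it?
Bug: 'genre' in single quotes is a string literal, not the column; the comparison is literal-vs-literal and never true

Fix: Reference the column as genre without single quotes

Corrected query:
SELECT id, title, genre FROM movies WHERE genre = 'Horror'

Result:
id | title      | genre 
---+------------+-------
4  | It         | Horror
5  | Hereditary | Horror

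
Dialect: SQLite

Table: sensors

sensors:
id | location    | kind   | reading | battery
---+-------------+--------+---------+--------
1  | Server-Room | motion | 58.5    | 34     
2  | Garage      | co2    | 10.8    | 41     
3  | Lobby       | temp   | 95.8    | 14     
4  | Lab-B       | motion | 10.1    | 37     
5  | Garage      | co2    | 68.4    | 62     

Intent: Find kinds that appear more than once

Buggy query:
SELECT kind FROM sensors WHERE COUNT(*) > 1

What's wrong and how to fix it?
Bug: WHERE can't reference COUNT(*); aggregates are computed after WHERE

Fix: Group first, then use HAVING for the count condition

Corrected query:
SELECT kind FROM sensors GROUP BY kind HAVING COUNT(*) > 1

Result:
kind  
------
co2   
motion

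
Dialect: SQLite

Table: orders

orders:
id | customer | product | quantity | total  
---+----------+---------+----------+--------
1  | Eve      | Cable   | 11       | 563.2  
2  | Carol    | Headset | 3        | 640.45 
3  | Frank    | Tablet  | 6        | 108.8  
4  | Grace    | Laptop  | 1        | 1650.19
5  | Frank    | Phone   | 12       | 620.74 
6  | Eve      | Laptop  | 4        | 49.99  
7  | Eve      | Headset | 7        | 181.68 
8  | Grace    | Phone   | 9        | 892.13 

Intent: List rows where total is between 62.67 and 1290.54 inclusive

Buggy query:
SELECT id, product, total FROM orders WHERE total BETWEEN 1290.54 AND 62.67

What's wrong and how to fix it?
Bug: BETWEEN expects the lower bound first; with 1290.54 AND 62.67 the range is empty

Fix: Write BETWEEN 62.67 AND 1290.54

Corrected query:
SELECT id, product, total FROM orders WHERE total BETWEEN 62.67 AND 1290.54

Result:
id | product | total 
---+---------+-------
1  | Cable   | 563.2 
2  | Headset | 640.45
3  | Tablet  | 108.8 
5  | Phone   | 620.74
7  | Headset | 181.68
8  | Phone   | 892.13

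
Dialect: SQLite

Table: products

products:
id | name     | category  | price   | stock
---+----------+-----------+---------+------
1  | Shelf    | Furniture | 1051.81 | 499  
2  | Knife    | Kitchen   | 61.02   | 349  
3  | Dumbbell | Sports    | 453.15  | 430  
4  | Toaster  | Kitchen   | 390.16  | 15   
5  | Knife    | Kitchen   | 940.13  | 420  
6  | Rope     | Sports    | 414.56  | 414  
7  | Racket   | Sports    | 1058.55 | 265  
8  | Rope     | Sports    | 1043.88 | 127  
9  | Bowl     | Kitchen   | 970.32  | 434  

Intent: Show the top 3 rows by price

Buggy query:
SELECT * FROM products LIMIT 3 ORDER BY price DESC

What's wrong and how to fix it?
Bug: ORDER BY cannot follow LIMIT; LIMIT is the final clause

Fix: Swap the clauses: ORDER BY first, then LIMIT

Corrected query:
SELECT * FROM products ORDER BY price DESC LIMIT 3

Result:
id | name   | category  | price   | stock
---+--------+-----------+---------+------
7  | Racket | Sports    | 1058.55 | 265  
1  | Shelf  | Furniture | 1051.81 | 499  
8  | Rope   | Sports    | 1043.88 | 127  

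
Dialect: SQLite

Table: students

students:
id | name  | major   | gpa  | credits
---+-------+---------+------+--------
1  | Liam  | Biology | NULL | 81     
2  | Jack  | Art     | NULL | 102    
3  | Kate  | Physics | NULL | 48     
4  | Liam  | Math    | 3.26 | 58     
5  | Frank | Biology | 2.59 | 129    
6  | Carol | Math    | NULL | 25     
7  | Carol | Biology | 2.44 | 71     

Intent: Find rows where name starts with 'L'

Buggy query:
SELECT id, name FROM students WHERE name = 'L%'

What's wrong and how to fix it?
Bug: '=' compares the literal string including the % character; pattern matching needs LIKE

Fix: Use LIKE for wildcard pattern matching

Corrected query:
SELECT id, name FROM students WHERE name LIKE 'L%'

Result:
id | name
---+-----
1  | Liam
4  | Liam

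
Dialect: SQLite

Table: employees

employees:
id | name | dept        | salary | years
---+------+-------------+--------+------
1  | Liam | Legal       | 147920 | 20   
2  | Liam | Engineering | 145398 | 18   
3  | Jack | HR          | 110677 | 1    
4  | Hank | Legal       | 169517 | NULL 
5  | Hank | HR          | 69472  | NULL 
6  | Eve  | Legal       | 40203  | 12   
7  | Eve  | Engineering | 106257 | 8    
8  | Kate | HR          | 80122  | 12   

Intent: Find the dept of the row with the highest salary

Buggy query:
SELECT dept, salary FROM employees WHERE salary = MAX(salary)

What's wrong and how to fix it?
Bug: WHERE is evaluated per row; an aggregate over the whole table isn't defined there

Fix: Wrap MAX in a scalar subquery so WHERE compares against a single value

Corrected query:
SELECT dept, salary FROM employees WHERE salary = (SELECT MAX(salary) FROM employees)

Result:
dept  | salary
------+-------
Legal | 169517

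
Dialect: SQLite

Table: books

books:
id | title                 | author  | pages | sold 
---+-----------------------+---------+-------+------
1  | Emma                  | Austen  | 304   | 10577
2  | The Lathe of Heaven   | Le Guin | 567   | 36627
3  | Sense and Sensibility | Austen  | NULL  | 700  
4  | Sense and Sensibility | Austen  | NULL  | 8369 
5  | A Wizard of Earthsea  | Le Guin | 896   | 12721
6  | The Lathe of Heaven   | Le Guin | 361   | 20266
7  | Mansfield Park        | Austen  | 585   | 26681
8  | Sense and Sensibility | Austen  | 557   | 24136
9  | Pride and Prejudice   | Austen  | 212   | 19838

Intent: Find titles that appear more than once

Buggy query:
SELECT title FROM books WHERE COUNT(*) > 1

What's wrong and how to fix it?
Bug: WHERE can't reference COUNT(*); aggregates are computed after WHERE

Fix: GROUP BY title, then filter groups with HAVING COUNT(*) > 1

Corrected query:
SELECT title FROM books GROUP BY title HAVING COUNT(*) > 1

Result:
title                
---------------------
Sense and Sensibility
The Lathe of Heaven  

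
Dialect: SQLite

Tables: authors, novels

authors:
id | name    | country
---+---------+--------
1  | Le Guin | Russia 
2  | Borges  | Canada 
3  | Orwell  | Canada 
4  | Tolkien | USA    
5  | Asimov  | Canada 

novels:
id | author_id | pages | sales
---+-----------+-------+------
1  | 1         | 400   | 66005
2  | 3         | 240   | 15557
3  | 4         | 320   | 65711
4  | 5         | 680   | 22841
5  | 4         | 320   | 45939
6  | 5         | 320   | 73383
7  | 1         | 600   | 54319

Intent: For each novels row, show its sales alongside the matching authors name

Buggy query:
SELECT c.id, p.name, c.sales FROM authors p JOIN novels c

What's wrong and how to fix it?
Bug: JOIN with no ON clause produces a cartesian product; every novels row pairs with every authors row

Fix: Specify the join condition linking the foreign key to the parent id

Corrected query:
SELECT c.id, p.name, c.sales FROM authors p JOIN novels c ON c.author_id = p.id

Result:
id | name    | sales
---+---------+------
1  | Le Guin | 66005
2  | Orwell  | 15557
3  | Tolkien | 65711
4  | Asimov  | 22841
5  | Tolkien | 45939
6  | Asimov  | 73383
7  | Le Guin | 54319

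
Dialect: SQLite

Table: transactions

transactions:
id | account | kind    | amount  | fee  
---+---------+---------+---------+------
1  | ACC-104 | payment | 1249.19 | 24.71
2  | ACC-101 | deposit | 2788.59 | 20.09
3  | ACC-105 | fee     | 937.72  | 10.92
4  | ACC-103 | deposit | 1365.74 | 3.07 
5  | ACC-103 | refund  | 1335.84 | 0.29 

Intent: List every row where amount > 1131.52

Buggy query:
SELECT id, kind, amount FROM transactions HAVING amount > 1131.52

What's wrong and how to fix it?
Bug: This is a non-aggregate query (no GROUP BY, no aggregates), so in SQLite the HAVING clause is invalid here; a row-level condition belongs in WHERE

Fix: Replace HAVING with WHERE since the condition applies to individual rows

Corrected query:
SELECT id, kind, amount FROM transactions WHERE amount > 1131.52

Result:
id | kind    | amount 
---+---------+--------
1  | payment | 1249.19
2  | deposit | 2788.59
4  | deposit | 1365.74
5  | refund  | 1335.84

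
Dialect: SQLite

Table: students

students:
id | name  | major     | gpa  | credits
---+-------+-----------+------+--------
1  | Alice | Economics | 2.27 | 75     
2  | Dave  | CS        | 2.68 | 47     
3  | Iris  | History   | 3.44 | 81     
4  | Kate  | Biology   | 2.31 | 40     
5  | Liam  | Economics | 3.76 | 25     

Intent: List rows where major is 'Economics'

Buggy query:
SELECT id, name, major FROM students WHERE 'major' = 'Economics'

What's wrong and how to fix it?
Bug: Single quotes denote string literals in SQL; the column name is being compared as a constant string

Fix: Remove the quotes around the column name (or use double quotes for an identifier)

Corrected query:
SELECT id, name, major FROM students WHERE major = 'Economics'

Result:
id | name  | major    
---+-------+----------
1  | Alice | Economics
5  | Liam  | Economics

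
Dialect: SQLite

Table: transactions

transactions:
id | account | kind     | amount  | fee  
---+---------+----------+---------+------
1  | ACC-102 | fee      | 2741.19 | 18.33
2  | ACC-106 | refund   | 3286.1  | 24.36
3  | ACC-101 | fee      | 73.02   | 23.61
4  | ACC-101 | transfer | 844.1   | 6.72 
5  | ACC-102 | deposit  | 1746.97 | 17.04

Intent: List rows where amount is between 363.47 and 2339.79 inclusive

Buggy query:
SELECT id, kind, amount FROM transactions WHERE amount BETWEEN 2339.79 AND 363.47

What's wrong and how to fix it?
Bug: The bounds are reversed; BETWEEN a AND b requires a <= b to match anything

Fix: Swap the bounds so the smaller value comes first

Corrected query:
SELECT id, kind, amount FROM transactions WHERE amount BETWEEN 363.47 AND 2339.79

Result:
id | kind     | amount 
---+----------+--------
4  | transfer | 844.1  
5  | deposit  | 1746.97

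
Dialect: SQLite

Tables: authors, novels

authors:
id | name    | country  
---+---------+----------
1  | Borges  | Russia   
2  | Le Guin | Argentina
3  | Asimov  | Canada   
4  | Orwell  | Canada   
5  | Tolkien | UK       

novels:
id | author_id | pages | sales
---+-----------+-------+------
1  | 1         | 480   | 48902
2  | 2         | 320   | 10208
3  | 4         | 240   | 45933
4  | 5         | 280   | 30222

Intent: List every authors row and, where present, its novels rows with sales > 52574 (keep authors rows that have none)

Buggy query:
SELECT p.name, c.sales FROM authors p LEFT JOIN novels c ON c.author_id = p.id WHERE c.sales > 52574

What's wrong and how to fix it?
Bug: Filtering c.sales in WHERE discards the NULL rows produced by LEFT JOIN, turning it into an inner join

Fix: Put 'c.sales > 52574' in the JOIN's ON clause instead of WHERE

Corrected query:
SELECT p.name, c.sales FROM authors p LEFT JOIN novels c ON c.author_id = p.id AND c.sales > 52574

Result:
name    | sales
--------+------
Borges  | NULL 
Le Guin | NULL 
Asimov  | NULL 
Orwell  | NULL 
Tolkien | NULL 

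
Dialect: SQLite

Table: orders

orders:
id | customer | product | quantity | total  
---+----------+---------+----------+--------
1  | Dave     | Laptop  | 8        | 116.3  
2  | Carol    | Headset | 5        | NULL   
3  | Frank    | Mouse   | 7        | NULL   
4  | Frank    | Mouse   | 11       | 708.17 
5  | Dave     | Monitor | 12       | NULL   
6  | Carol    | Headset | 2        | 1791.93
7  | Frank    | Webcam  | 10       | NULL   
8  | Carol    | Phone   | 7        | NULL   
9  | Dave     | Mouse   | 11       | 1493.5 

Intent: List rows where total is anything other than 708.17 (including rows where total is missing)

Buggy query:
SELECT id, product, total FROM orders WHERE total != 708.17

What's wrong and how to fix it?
Bug: 'total != 708.17' is unknown when total is NULL, so NULL rows are silently excluded

Fix: Add an explicit OR total IS NULL to include the missing-value rows

Corrected query:
SELECT id, product, total FROM orders WHERE total != 708.17 OR total IS NULL

Result:
id | product | total  
---+---------+--------
1  | Laptop  | 116.3  
2  | Headset | NULL   
3  | Mouse   | NULL   
5  | Monitor | NULL   
6  | Headset | 1791.93
7  | Webcam  | NULL   
8  | Phone   | NULL   
9  | Mouse   | 1493.5 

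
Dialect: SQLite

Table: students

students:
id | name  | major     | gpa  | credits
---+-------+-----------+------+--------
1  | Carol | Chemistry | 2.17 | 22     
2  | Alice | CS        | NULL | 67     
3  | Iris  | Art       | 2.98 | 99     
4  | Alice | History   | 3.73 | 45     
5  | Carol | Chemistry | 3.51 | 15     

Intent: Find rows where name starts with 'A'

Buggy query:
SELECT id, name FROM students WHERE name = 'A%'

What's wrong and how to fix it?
Bug: '=' compares the literal string including the % character; pattern matching needs LIKE

Fix: Use LIKE for wildcard pattern matching

Corrected query:
SELECT id, name FROM students WHERE name LIKE 'A%'

Result:
id | name 
---+------
2  | Alice
4  | Alice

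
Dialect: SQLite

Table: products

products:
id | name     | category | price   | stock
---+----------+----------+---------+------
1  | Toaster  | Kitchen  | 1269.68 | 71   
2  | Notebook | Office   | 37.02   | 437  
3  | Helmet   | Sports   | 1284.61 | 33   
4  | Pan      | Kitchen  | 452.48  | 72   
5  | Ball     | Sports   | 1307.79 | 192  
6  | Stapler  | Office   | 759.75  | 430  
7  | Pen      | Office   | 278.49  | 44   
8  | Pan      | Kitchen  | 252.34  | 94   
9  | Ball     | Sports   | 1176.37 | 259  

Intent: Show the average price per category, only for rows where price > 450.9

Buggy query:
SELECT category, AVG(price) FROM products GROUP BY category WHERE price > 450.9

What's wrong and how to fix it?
Bug: WHERE cannot follow GROUP BY

Fix: Move the WHERE clause before GROUP BY

Corrected query:
SELECT category, AVG(price) FROM products WHERE price > 450.9 GROUP BY category

Result:
category | AVG(price) 
---------+------------
Kitchen  | 861.08     
Office   | 759.75     
Sports   | 1256.256667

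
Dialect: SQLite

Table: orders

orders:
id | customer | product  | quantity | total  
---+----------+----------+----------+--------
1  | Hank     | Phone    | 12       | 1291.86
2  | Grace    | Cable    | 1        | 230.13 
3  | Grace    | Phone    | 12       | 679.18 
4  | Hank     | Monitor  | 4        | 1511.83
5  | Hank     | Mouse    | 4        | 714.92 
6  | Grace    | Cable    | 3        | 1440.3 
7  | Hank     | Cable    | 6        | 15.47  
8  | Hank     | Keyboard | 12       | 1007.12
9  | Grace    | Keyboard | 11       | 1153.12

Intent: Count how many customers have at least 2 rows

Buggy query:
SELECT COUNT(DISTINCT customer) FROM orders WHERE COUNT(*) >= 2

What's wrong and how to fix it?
Bug: COUNT(*) cannot appear in WHERE; the per-group count doesn't exist yet

Fix: Use a subquery that GROUPs and filters with HAVING, then count its rows

Corrected query:
SELECT COUNT(*) FROM (SELECT customer FROM orders GROUP BY customer HAVING COUNT(*) >= 2)

Result:
COUNT(*)
--------
2       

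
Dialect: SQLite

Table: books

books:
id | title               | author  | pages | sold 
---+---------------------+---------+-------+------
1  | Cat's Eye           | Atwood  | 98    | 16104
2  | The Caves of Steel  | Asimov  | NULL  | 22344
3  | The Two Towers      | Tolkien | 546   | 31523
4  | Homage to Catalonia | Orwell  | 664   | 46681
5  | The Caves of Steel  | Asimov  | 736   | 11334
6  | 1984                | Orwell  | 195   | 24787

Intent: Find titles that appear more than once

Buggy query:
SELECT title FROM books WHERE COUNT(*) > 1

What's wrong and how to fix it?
Bug: WHERE can't reference COUNT(*); aggregates are computed after WHERE

Fix: GROUP BY title, then filter groups with HAVING COUNT(*) > 1

Corrected query:
SELECT title FROM books GROUP BY title HAVING COUNT(*) > 1

Result:
title             
------------------
The Caves of Steel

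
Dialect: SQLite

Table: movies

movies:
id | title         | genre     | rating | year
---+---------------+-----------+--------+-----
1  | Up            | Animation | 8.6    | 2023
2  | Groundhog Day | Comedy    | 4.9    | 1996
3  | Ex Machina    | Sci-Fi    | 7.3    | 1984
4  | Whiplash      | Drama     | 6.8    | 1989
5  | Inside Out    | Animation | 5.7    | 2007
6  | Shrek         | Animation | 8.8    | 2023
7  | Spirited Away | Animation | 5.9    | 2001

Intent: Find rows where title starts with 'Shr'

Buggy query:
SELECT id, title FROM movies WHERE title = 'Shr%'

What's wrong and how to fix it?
Bug: Wildcards only work with LIKE; '=' treats '%' as a literal character

Fix: Use LIKE for wildcard pattern matching

Corrected query:
SELECT id, title FROM movies WHERE title LIKE 'Shr%'

Result:
id | title
---+------
6  | Shrek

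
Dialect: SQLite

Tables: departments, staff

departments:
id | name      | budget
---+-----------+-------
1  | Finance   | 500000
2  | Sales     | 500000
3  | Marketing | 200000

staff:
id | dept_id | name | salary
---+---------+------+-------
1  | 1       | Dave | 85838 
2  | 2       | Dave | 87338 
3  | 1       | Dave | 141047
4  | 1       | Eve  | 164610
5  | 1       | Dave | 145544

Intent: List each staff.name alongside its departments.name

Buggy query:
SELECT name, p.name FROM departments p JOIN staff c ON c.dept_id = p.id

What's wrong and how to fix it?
Bug: Both tables have a 'name' column; the unqualified reference is ambiguous

Fix: Prefix ambiguous columns with the table alias

Corrected query:
SELECT c.name, p.name FROM departments p JOIN staff c ON c.dept_id = p.id

Result:
name | name   
-----+--------
Dave | Finance
Dave | Sales  
Dave | Finance
Eve  | Finance
Dave | Finance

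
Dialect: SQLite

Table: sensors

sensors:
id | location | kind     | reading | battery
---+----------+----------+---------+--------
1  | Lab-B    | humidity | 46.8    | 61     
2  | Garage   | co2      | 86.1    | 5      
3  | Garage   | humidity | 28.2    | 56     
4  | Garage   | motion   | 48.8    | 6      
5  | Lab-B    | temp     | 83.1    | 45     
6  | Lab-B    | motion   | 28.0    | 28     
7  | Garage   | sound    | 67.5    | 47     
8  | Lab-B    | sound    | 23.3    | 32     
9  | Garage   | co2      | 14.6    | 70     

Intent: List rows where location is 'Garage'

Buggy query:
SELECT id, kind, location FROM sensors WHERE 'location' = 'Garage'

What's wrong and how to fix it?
Bug: 'location' in single quotes is a string literal, not the column; the comparison is literal-vs-literal and never true

Fix: Reference the column as location without single quotes

Corrected query:
SELECT id, kind, location FROM sensors WHERE location = 'Garage'

Result:
id | kind     | location
---+----------+---------
2  | co2      | Garage  
3  | humidity | Garage  
4  | motion   | Garage  
7  | sound    | Garage  
9  | co2      | Garage  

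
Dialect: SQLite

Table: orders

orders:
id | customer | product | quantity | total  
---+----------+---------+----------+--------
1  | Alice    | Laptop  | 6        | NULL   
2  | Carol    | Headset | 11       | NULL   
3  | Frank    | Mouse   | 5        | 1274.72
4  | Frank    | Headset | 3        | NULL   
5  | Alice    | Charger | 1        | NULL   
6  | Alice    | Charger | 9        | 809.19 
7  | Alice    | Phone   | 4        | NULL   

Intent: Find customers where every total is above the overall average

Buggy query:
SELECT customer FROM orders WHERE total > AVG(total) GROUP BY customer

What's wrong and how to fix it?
Bug: AVG() is an aggregate; it can't sit directly in WHERE

Fix: Compute the overall average in a scalar subquery and compare each group's MIN against it in HAVING

Corrected query:
SELECT customer FROM orders GROUP BY customer HAVING MIN(total) > (SELECT AVG(total) FROM orders)

Result:
customer
--------
Frank   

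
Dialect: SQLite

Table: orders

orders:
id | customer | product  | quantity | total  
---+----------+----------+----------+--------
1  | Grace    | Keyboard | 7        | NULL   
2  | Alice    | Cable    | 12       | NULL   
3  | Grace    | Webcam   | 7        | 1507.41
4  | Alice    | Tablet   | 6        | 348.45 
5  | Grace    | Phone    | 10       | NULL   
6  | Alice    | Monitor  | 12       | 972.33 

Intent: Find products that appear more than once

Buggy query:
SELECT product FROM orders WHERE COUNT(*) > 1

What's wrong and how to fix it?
Bug: WHERE can't reference COUNT(*); aggregates are computed after WHERE

Fix: GROUP BY product, then filter groups with HAVING COUNT(*) > 1

Corrected query:
SELECT product FROM orders GROUP BY product HAVING COUNT(*) > 1

Result:
(no rows)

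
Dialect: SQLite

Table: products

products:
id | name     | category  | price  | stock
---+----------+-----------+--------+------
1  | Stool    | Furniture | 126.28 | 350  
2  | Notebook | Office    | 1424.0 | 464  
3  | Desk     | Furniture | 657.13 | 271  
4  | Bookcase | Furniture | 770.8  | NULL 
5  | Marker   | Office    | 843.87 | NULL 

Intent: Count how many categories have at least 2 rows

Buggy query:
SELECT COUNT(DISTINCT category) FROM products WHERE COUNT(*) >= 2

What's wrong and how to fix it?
Bug: WHERE filters individual rows, not groups, so a group-level COUNT is invalid there

Fix: Use a subquery that GROUPs and filters with HAVING, then count its rows

Corrected query:
SELECT COUNT(*) FROM (SELECT category FROM products GROUP BY category HAVING COUNT(*) >= 2)

Result:
COUNT(*)
--------
2       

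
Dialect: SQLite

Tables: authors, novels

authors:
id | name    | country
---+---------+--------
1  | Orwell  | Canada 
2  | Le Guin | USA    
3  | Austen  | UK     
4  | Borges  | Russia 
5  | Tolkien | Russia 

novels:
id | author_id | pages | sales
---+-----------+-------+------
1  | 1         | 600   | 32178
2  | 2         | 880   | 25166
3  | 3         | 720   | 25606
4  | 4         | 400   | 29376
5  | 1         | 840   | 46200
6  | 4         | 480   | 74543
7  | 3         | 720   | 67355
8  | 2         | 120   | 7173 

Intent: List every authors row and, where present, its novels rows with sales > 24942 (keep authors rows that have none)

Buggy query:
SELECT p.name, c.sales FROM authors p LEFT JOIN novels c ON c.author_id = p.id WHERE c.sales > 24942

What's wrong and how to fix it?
Bug: Filtering c.sales in WHERE discards the NULL rows produced by LEFT JOIN, turning it into an inner join

Fix: Move the right-table condition into the ON clause so unmatched parents are kept

Corrected query:
SELECT p.name, c.sales FROM authors p LEFT JOIN novels c ON c.author_id = p.id AND c.sales > 24942

Result:
name    | sales
--------+------
Orwell  | 32178
Orwell  | 46200
Le Guin | 25166
Austen  | 25606
Austen  | 67355
Borges  | 29376
Borges  | 74543
Tolkien | NULL 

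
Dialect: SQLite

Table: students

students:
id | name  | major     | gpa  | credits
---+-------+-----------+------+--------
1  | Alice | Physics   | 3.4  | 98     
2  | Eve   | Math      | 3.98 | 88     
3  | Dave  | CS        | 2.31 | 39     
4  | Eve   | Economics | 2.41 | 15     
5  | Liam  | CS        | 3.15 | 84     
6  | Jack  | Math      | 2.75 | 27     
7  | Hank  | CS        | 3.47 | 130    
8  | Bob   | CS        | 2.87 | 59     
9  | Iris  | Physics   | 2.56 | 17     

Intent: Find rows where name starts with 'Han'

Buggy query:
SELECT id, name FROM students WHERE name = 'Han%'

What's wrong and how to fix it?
Bug: '=' compares the literal string including the % character; pattern matching needs LIKE

Fix: Replace '=' with LIKE so 'Han%' is treated as a pattern

Corrected query:
SELECT id, name FROM students WHERE name LIKE 'Han%'

Result:
id | name
---+-----
7  | Hank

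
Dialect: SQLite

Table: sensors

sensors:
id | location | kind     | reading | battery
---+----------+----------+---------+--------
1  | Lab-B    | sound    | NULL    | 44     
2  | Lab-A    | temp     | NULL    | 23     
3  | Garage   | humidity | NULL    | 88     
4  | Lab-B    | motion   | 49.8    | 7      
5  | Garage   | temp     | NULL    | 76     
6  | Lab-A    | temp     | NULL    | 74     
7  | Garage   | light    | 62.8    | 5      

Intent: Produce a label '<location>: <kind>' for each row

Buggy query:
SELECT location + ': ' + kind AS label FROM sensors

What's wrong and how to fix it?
Bug: '+' is numeric addition; on text columns SQLite converts them to 0 instead of concatenating

Fix: Replace + with || to concatenate text

Corrected query:
SELECT location || ': ' || kind AS label FROM sensors

Result:
label           
----------------
Lab-B: sound    
Lab-A: temp     
Garage: humidity
Lab-B: motion   
Garage: temp    
Lab-A: temp     
Garage: light   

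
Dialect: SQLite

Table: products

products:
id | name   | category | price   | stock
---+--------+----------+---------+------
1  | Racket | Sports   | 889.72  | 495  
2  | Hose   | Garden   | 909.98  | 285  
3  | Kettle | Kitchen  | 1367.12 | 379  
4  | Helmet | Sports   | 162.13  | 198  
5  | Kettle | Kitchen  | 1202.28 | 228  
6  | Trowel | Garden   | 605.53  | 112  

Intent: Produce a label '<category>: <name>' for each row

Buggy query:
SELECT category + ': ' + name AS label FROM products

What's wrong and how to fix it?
Bug: '+' is numeric addition; on text columns SQLite converts them to 0 instead of concatenating

Fix: Use the || operator for string concatenation

Corrected query:
SELECT category || ': ' || name AS label FROM products

Result:
label          
---------------
Sports: Racket 
Garden: Hose   
Kitchen: Kettle
Sports: Helmet 
Kitchen: Kettle
Garden: Trowel 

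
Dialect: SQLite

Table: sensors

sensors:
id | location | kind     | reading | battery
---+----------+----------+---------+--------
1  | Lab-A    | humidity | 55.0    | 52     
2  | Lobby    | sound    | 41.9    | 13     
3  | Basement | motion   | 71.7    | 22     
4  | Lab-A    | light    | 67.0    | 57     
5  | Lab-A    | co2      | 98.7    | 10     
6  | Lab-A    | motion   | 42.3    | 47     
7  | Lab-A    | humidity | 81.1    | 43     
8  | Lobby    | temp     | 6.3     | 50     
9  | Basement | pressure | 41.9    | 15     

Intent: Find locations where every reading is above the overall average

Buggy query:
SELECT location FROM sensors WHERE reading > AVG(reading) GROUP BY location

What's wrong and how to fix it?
Bug: WHERE evaluates per row before aggregation, so AVG() is unavailable

Fix: Use a subquery for AVG and a HAVING MIN(...) filter so the condition holds for every row in the group

Corrected query:
SELECT location FROM sensors GROUP BY location HAVING MIN(reading) > (SELECT AVG(reading) FROM sensors)

Result:
(no rows)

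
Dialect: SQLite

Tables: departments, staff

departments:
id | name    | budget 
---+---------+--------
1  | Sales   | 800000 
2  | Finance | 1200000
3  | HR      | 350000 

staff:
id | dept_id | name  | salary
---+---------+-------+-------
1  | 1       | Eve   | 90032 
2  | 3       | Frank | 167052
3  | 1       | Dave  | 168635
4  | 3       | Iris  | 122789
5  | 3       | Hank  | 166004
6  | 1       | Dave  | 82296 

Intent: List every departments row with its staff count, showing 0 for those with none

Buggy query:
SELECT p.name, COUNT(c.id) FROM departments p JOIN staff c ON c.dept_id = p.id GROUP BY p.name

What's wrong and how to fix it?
Bug: An inner join excludes parents with zero children

Fix: Switch to LEFT JOIN to retain unmatched parent rows

Corrected query:
SELECT p.name, COUNT(c.id) FROM departments p LEFT JOIN staff c ON c.dept_id = p.id GROUP BY p.name

Result:
name    | COUNT(c.id)
--------+------------
Finance | 0          
HR      | 3          
Sales   | 3          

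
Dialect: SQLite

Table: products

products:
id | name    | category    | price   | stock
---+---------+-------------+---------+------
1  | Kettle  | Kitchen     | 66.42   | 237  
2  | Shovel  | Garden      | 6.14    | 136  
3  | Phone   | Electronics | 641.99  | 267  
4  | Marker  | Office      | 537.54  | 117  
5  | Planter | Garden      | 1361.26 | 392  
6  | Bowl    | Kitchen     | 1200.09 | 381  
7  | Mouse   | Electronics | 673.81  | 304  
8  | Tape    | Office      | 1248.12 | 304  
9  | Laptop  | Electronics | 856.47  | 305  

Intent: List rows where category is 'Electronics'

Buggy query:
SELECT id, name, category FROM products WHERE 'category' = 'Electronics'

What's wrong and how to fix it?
Bug: 'category' in single quotes is a string literal, not the column; the comparison is literal-vs-literal and never true

Fix: Remove the quotes around the column name (or use double quotes for an identifier)

Corrected query:
SELECT id, name, category FROM products WHERE category = 'Electronics'

Result:
id | name   | category   
---+--------+------------
3  | Phone  | Electronics
7  | Mouse  | Electronics
9  | Laptop | Electronics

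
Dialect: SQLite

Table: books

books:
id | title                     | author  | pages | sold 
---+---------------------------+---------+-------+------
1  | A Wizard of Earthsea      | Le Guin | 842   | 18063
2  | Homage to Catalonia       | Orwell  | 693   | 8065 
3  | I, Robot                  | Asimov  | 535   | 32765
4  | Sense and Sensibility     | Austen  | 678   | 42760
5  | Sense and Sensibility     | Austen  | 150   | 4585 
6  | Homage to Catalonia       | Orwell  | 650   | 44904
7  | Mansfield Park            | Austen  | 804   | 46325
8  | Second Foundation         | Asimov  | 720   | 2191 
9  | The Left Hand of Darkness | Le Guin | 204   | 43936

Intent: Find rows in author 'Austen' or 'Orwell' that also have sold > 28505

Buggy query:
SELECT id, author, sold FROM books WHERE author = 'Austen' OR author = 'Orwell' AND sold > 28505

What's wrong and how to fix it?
Bug: Without parentheses, AND is evaluated before OR, so the sold filter only applies to the 'Orwell' branch

Fix: Group the OR with parentheses (or use IN), then AND the threshold

Corrected query:
SELECT id, author, sold FROM books WHERE (author = 'Austen' OR author = 'Orwell') AND sold > 28505

Result:
id | author | sold 
---+--------+------
4  | Austen | 42760
6  | Orwell | 44904
7  | Austen | 46325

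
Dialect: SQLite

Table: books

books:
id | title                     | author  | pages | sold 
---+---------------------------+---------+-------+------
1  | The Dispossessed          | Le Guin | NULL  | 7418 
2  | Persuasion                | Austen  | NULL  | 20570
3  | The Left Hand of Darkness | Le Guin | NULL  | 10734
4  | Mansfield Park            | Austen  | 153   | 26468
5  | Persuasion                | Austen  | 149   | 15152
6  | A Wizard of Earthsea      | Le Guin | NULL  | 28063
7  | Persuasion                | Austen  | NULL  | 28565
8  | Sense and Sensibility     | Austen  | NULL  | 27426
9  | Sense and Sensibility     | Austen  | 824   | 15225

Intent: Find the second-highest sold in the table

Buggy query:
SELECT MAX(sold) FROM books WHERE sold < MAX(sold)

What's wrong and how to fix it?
Bug: The inner MAX is an aggregate inside WHERE, which is not allowed

Fix: Put the inner MAX in a scalar subquery

Corrected query:
SELECT MAX(sold) FROM books WHERE sold < (SELECT MAX(sold) FROM books)

Result:
MAX(sold)
---------
28063    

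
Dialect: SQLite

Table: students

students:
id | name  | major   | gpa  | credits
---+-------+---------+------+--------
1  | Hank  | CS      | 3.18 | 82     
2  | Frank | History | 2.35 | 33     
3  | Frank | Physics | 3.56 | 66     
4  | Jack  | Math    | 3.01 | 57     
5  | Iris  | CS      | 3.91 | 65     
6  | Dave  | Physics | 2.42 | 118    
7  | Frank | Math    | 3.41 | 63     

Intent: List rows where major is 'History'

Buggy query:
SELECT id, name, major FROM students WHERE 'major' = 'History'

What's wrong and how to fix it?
Bug: Single quotes denote string literals in SQL; the column name is being compared as a constant string

Fix: Remove the quotes around the column name (or use double quotes for an identifier)

Corrected query:
SELECT id, name, major FROM students WHERE major = 'History'

Result:
id | name  | major  
---+-------+--------
2  | Frank | History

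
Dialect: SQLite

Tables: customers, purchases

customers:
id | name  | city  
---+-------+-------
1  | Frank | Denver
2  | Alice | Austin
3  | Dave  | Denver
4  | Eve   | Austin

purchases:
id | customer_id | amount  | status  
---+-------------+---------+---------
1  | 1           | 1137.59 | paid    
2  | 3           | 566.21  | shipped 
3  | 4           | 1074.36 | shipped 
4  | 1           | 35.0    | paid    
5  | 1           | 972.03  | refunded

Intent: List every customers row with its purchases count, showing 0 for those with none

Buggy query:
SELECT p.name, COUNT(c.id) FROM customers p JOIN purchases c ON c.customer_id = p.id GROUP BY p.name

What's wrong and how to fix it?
Bug: An inner join excludes parents with zero children

Fix: Use LEFT JOIN so parents without children still appear (COUNT(c.id) gives 0)

Corrected query:
SELECT p.name, COUNT(c.id) FROM customers p LEFT JOIN purchases c ON c.customer_id = p.id GROUP BY p.name

Result:
name  | COUNT(c.id)
------+------------
Alice | 0          
Dave  | 1          
Eve   | 1          
Frank | 3          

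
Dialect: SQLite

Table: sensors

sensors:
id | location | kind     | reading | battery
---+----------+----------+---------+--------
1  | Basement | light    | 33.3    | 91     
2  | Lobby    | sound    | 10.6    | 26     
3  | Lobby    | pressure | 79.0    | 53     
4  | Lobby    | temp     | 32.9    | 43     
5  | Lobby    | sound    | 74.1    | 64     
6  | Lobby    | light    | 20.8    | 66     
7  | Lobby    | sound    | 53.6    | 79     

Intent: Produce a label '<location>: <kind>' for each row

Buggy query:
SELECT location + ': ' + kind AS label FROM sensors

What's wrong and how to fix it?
Bug: SQLite uses || for string concatenation; + coerces text to numbers (yielding 0)

Fix: Replace + with || to concatenate text

Corrected query:
SELECT location || ': ' || kind AS label FROM sensors

Result:
label          
---------------
Basement: light
Lobby: sound   
Lobby: pressure
Lobby: temp    
Lobby: sound   
Lobby: light   
Lobby: sound   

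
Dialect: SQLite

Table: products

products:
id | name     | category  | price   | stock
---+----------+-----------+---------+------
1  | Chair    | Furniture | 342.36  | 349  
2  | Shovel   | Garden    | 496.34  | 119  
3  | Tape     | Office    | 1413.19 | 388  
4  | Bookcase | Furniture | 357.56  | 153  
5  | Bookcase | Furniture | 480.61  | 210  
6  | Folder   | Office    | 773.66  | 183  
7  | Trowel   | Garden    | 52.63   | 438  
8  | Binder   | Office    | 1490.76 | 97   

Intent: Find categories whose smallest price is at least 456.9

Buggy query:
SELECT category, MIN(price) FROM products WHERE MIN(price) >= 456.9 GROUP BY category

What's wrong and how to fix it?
Bug: Aggregates like MIN are computed per group after WHERE runs

Fix: Replace WHERE with HAVING after the GROUP BY

Corrected query:
SELECT category, MIN(price) FROM products GROUP BY category HAVING MIN(price) >= 456.9

Result:
category | MIN(price)
---------+-----------
Office   | 773.66    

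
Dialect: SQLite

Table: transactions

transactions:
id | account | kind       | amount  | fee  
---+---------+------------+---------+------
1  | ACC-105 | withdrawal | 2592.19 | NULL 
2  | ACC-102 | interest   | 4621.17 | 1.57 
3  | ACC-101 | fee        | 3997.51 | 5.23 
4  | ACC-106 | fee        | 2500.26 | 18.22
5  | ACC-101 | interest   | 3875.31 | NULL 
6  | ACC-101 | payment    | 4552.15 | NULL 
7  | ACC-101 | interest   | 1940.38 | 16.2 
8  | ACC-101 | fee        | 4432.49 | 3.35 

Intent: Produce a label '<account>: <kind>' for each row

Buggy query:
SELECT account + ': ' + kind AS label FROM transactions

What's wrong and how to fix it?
Bug: SQLite uses || for string concatenation; + coerces text to numbers (yielding 0)

Fix: Replace + with || to concatenate text

Corrected query:
SELECT account || ': ' || kind AS label FROM transactions

Result:
label              
-------------------
ACC-105: withdrawal
ACC-102: interest  
ACC-101: fee       
ACC-106: fee       
ACC-101: interest  
ACC-101: payment   
ACC-101: interest  
ACC-101: fee       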